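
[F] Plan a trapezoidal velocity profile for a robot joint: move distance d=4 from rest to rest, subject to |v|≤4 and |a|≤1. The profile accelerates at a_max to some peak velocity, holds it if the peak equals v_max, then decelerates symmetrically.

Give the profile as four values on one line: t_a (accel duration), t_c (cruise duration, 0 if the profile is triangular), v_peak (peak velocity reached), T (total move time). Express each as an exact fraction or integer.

t_a=2 t_c=0 v_peak=2 T=4

(v_max)²/a_max = 4²/1 = 16
4 < 16 ⇒ no cruise
v_peak = √(4·1) = √4 = 2
t_a = 2/1 = 2; t_c = 0
T = 2·2 = 4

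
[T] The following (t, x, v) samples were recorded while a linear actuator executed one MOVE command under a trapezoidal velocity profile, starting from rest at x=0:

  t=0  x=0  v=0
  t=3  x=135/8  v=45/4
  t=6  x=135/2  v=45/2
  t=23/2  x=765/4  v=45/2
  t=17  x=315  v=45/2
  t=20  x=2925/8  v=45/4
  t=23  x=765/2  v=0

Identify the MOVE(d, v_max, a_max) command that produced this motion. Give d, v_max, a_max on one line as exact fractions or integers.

final state: t=23, x=765/2, v=0 → d = 765/2
a_max = (45/4−0)/(3−0) = 15/4
max v = 45/2 over t∈[6,17] → v_max = 45/2
check: 45/2·(6+11) = 765/2 ✓

d=765/2 v_max=45/2 a_max=15/4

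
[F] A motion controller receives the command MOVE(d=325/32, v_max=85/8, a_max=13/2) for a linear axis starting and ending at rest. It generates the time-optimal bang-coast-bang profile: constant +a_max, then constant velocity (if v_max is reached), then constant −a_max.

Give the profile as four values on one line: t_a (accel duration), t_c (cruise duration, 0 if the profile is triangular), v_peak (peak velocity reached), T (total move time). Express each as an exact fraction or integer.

t_a=5/4 t_c=0 v_peak=65/8 T=5/2

v_max²/a_max = (85/8)²/(13/2) = 7225/416
325/32 < 7225/416 ⇒ no cruise
v_peak = √(325/32·13/2) = √(4225/64) = 65/8
t_a = (65/8)/(13/2) = 5/4; t_c = 0
T = 2·5/4 = 5/2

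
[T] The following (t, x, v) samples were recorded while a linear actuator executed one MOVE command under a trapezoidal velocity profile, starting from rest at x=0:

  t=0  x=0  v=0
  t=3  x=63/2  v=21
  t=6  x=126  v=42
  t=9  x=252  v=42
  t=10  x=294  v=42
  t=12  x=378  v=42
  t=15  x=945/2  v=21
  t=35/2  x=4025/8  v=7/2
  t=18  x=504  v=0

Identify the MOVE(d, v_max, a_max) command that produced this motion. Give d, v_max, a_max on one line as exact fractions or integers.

final state: t=18, x=504, v=0 → d = 504
a_max = (21−0)/(3−0) = 7
max v = 42 over t∈[6,12] → v_max = 42
check: 42·(6+6) = 504 ✓

d=504 v_max=42 a_max=7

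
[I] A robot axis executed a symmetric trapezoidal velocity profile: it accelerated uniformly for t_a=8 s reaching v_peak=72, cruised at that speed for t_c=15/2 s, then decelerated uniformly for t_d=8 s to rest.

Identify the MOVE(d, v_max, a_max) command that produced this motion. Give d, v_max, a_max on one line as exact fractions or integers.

a_max = 72/8 = 9
d_a = ½·72·8 = 288; d_c = 72·15/2 = 540
d = 2·288 + 540 = 1116
t_c = 15/2 > 0 so v_max = 72

d=1116 v_max=72 a_max=9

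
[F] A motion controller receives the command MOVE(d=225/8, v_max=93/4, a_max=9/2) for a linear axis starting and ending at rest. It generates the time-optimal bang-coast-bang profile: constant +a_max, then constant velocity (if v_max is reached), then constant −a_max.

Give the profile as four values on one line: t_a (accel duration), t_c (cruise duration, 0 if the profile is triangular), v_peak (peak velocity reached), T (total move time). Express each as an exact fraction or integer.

v_max²/a_max = (93/4)²/(9/2) = 961/8
225/8 < 961/8 → triangular
v_peak = √(225/8·9/2) = √(2025/16) = 45/4
t_a = (45/4)/(9/2) = 5/2; t_c = 0
T = 2·5/2 = 5

t_a=5/2 t_c=0 v_peak=45/4 T=5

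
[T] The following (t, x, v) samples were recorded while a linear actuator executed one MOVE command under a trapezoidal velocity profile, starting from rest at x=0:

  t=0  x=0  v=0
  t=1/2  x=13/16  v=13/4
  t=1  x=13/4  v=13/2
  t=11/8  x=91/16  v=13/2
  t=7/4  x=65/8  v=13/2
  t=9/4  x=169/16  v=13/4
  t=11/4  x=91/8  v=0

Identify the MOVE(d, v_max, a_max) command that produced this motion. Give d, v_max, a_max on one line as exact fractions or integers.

d=91/8 v_max=13/2 a_max=13/2

final state: t=11/4, x=91/8, v=0 → d = 91/8
a_max = (13/4−0)/(1/2−0) = 13/2
max v = 13/2 over t∈[1,7/4] → v_max = 13/2
check: 13/2·(1+3/4) = 91/8 ✓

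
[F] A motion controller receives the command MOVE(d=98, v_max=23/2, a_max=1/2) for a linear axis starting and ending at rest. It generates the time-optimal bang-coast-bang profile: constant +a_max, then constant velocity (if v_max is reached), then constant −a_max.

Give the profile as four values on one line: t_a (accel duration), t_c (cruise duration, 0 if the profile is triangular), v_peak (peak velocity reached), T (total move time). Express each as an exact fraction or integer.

t_a=14 t_c=0 v_peak=7 T=28

(v_max)²/a_max = (23/2)²/(1/2) = 529/2
98 < 529/2 → triangular
v_peak = √(98·1/2) = √49 = 7
t_a = 7/(1/2) = 14; t_c = 0
T = 2·14 = 28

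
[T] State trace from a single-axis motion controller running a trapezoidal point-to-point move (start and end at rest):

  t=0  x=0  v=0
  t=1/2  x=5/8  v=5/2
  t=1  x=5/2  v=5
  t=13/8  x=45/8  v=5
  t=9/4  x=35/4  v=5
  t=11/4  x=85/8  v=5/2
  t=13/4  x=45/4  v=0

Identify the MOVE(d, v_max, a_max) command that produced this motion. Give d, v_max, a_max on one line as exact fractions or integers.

d=45/4 v_max=5 a_max=5

final state: t=13/4, x=45/4, v=0 → d = 45/4
a_max = (5/2−0)/(1/2−0) = 5
max v = 5 over t∈[1,9/4] → v_max = 5
check: 5·(1+5/4) = 45/4 ✓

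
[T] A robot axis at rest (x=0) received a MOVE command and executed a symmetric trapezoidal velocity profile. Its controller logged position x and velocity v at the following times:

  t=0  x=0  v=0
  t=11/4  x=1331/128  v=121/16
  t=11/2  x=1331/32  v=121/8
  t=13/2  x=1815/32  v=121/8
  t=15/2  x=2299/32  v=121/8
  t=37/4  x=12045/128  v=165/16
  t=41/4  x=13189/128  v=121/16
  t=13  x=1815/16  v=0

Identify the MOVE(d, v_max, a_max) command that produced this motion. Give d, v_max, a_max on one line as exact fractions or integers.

d=1815/16 v_max=121/8 a_max=11/4

final state: t=13, x=1815/16, v=0 → d = 1815/16
a_max = (121/16−0)/(11/4−0) = 11/4
max v = 121/8 over t∈[11/2,15/2] → v_max = 121/8
check: 121/8·(11/2+2) = 1815/16 ✓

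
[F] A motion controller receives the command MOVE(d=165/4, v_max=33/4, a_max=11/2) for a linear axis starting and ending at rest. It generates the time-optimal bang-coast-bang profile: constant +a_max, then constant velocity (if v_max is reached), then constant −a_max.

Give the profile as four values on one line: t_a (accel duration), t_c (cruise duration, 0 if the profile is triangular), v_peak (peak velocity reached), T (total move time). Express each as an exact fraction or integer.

vₘ²/aₘ = (33/4)²/(11/2) = 99/8
165/4 ≥ 99/8 ⇒ cruise phase
t_a = (33/4)/(11/2) = 3/2; v_peak = 33/4
d_cruise = 165/4 − 99/8 = 231/8; t_c = (231/8)/(33/4) = 7/2
T = 2·3/2 + 7/2 = 13/2

t_a=3/2 t_c=7/2 v_peak=33/4 T=13/2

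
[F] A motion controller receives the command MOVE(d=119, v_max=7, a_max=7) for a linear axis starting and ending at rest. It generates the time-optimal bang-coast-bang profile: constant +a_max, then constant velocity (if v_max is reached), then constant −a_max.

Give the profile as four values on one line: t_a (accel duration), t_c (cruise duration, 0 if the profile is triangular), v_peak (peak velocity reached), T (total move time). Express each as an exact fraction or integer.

(v_max)²/a_max = 7²/7 = 7
119 ≥ 7 so v_max reached
t_a = 7/7 = 1; v_peak = 7
d_cruise = 119 − 7 = 112; t_c = 112/7 = 16
T = 2·1 + 16 = 18

t_a=1 t_c=16 v_peak=7 T=18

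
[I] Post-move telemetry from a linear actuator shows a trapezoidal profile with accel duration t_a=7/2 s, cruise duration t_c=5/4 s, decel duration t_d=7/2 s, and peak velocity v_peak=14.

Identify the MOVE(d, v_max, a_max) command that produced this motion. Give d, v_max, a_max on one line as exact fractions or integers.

d=133/2 v_max=14 a_max=4

a_max = 14/(7/2) = 4
d_a = ½·14·7/2 = 49/2; d_c = 14·5/4 = 35/2
d = 2·49/2 + 35/2 = 133/2
t_c = 5/4 > 0 so v_max = 14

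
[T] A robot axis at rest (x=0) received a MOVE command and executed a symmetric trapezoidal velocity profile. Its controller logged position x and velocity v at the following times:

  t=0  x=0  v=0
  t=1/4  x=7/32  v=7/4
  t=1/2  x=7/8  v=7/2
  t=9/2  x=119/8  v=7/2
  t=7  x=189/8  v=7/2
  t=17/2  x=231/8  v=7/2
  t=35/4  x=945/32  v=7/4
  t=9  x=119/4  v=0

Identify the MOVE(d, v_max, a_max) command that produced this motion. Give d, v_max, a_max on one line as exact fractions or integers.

final state: t=9, x=119/4, v=0 → d = 119/4
a_max = (7/4−0)/(1/4−0) = 7
max v = 7/2 over t∈[1/2,17/2] → v_max = 7/2
check: 7/2·(1/2+8) = 119/4 ✓

d=119/4 v_max=7/2 a_max=7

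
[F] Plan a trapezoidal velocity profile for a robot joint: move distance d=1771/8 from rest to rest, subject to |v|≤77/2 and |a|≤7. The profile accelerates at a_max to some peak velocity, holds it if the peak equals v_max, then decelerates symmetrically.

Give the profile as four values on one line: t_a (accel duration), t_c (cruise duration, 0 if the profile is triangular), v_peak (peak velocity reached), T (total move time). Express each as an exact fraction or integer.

v_max²/a_max = (77/2)²/7 = 847/4
1771/8 ≥ 847/4 so v_max reached
t_a = (77/2)/7 = 11/2; v_peak = 77/2
d_cruise = 1771/8 − 847/4 = 77/8; t_c = (77/8)/(77/2) = 1/4
T = 2·11/2 + 1/4 = 45/4

t_a=11/2 t_c=1/4 v_peak=77/2 T=45/4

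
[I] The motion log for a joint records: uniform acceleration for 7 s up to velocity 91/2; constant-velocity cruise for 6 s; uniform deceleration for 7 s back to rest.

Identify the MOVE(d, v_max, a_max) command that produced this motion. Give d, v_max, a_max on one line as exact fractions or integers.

d=1183/2 v_max=91/2 a_max=13/2

a_max = (91/2)/7 = 13/2
d_a = ½·91/2·7 = 637/4; d_c = 91/2·6 = 273
d = 2·637/4 + 273 = 1183/2
t_c = 6 > 0 ⇒ limit active, v_max = 91/2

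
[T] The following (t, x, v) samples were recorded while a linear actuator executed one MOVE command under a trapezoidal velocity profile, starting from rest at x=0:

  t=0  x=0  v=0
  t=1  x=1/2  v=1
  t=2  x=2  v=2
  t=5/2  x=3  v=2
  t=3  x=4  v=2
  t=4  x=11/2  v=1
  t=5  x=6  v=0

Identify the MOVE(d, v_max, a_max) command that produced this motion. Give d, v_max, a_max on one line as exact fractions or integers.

d=6 v_max=2 a_max=1

final state: t=5, x=6, v=0 → d = 6
a_max = (1−0)/(1−0) = 1
max v = 2 over t∈[2,3] → v_max = 2
check: 2·(2+1) = 6 ✓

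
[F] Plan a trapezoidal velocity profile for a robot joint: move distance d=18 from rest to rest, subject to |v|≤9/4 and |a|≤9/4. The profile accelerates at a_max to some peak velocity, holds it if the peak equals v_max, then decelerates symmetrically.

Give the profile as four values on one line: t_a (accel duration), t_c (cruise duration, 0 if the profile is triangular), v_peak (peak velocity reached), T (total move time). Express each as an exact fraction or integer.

(v_max)²/a_max = (9/4)²/(9/4) = 9/4
18 ≥ 9/4 → trapezoidal
t_a = (9/4)/(9/4) = 1; v_peak = 9/4
d_cruise = 18 − 9/4 = 63/4; t_c = (63/4)/(9/4) = 7
T = 2·1 + 7 = 9

t_a=1 t_c=7 v_peak=9/4 T=9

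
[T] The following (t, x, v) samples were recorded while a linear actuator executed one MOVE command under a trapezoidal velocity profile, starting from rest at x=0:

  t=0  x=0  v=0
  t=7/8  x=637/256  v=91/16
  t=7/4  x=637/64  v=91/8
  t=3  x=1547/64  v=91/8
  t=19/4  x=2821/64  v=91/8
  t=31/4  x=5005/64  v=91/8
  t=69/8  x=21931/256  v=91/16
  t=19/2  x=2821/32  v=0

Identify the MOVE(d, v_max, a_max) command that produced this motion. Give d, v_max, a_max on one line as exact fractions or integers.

final state: t=19/2, x=2821/32, v=0 → d = 2821/32
a_max = (91/16−0)/(7/8−0) = 13/2
max v = 91/8 over t∈[7/4,31/4] → v_max = 91/8
check: 91/8·(7/4+6) = 2821/32 ✓

d=2821/32 v_max=91/8 a_max=13/2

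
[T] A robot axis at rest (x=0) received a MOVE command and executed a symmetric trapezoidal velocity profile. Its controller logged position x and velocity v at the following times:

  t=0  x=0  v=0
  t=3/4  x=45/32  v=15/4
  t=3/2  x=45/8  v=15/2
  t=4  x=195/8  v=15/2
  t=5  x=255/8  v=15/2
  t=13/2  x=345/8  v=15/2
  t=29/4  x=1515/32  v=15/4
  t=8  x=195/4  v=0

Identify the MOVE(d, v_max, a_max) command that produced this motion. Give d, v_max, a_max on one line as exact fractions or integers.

d=195/4 v_max=15/2 a_max=5

final state: t=8, x=195/4, v=0 → d = 195/4
a_max = (15/4−0)/(3/4−0) = 5
max v = 15/2 over t∈[3/2,13/2] → v_max = 15/2
check: 15/2·(3/2+5) = 195/4 ✓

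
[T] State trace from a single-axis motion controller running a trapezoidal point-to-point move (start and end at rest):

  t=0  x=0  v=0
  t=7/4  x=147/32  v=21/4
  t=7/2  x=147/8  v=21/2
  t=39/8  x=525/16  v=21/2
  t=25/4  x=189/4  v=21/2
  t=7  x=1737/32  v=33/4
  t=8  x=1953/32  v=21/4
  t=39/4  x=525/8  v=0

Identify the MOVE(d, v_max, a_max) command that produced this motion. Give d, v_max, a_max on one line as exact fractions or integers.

final state: t=39/4, x=525/8, v=0 → d = 525/8
a_max = (21/4−0)/(7/4−0) = 3
max v = 21/2 over t∈[7/2,25/4] → v_max = 21/2
check: 21/2·(7/2+11/4) = 525/8 ✓

d=525/8 v_max=21/2 a_max=3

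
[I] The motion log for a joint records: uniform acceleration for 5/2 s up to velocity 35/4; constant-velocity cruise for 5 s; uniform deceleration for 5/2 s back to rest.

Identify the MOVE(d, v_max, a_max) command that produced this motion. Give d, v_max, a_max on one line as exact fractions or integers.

d=525/8 v_max=35/4 a_max=7/2

a_max = (35/4)/(5/2) = 7/2
d_a = ½·35/4·5/2 = 175/16; d_c = 35/4·5 = 175/4
d = 2·175/16 + 175/4 = 525/8
t_c = 5 > 0 so v_max = 35/4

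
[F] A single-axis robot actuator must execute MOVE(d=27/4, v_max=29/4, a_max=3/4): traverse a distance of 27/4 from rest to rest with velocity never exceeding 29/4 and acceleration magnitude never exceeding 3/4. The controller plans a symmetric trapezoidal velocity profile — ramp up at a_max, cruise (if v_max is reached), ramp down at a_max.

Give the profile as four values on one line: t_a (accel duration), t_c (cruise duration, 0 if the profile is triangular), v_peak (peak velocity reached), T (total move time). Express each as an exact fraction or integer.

t_a=3 t_c=0 v_peak=9/4 T=6

(v_max)²/a_max = (29/4)²/(3/4) = 841/12
27/4 < 841/12 → triangular
v_peak = √(27/4·3/4) = √(81/16) = 9/4
t_a = (9/4)/(3/4) = 3; t_c = 0
T = 2·3 = 6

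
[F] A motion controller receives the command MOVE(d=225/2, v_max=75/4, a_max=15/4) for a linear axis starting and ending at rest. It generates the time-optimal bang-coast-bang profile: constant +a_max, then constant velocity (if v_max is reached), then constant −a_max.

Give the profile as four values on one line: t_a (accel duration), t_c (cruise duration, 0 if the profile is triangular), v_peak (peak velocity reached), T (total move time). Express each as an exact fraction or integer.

v_max²/a_max = (75/4)²/(15/4) = 375/4
225/2 ≥ 375/4 so v_max reached
t_a = (75/4)/(15/4) = 5; v_peak = 75/4
d_cruise = 225/2 − 375/4 = 75/4; t_c = (75/4)/(75/4) = 1
T = 2·5 + 1 = 11

t_a=5 t_c=1 v_peak=75/4 T=11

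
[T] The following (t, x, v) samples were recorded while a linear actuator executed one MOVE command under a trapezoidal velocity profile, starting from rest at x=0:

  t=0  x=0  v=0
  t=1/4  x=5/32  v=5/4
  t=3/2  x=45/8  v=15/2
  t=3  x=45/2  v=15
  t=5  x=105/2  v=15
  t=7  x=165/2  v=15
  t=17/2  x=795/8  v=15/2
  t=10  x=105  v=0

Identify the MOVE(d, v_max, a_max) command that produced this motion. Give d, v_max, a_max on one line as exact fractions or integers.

d=105 v_max=15 a_max=5

final state: t=10, x=105, v=0 → d = 105
a_max = (5/4−0)/(1/4−0) = 5
max v = 15 over t∈[3,7] → v_max = 15
check: 15·(3+4) = 105 ✓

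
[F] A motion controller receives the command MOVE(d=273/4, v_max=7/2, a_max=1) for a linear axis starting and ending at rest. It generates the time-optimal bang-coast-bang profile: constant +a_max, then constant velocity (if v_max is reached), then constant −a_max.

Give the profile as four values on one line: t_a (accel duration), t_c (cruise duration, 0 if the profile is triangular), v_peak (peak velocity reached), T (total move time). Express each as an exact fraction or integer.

v_max²/a_max = (7/2)²/1 = 49/4
273/4 ≥ 49/4 ⇒ cruise phase
t_a = (7/2)/1 = 7/2; v_peak = 7/2
d_cruise = 273/4 − 49/4 = 56; t_c = 56/(7/2) = 16
T = 2·7/2 + 16 = 23

t_a=7/2 t_c=16 v_peak=7/2 T=23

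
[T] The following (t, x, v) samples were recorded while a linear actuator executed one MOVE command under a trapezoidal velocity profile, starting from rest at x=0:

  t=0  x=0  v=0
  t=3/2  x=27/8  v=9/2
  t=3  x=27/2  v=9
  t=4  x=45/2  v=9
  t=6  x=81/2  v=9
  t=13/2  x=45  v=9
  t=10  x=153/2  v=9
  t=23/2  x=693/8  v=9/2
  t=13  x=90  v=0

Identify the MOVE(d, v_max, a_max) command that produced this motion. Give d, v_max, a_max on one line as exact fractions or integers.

d=90 v_max=9 a_max=3

final state: t=13, x=90, v=0 → d = 90
a_max = (9/2−0)/(3/2−0) = 3
max v = 9 over t∈[3,10] → v_max = 9
check: 9·(3+7) = 90 ✓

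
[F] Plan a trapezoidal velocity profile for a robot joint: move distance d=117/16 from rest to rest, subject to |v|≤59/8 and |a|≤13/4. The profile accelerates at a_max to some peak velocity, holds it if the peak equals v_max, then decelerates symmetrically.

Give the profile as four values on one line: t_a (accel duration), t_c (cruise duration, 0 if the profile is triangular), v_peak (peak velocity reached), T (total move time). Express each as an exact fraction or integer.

t_a=3/2 t_c=0 v_peak=39/8 T=3

(v_max)²/a_max = (59/8)²/(13/4) = 3481/208
117/16 < 3481/208 → triangular
v_peak = √(117/16·13/4) = √(1521/64) = 39/8
t_a = (39/8)/(13/4) = 3/2; t_c = 0
T = 2·3/2 = 3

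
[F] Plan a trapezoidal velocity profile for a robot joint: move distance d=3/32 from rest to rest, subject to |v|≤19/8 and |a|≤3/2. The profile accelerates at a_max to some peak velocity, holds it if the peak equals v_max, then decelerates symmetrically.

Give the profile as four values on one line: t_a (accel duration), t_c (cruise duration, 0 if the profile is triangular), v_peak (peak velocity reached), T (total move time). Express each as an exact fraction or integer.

t_a=1/4 t_c=0 v_peak=3/8 T=1/2

v_max²/a_max = (19/8)²/(3/2) = 361/96
3/32 < 361/96 → triangular
v_peak = √(3/32·3/2) = √(9/64) = 3/8
t_a = (3/8)/(3/2) = 1/4; t_c = 0
T = 2·1/4 = 1/2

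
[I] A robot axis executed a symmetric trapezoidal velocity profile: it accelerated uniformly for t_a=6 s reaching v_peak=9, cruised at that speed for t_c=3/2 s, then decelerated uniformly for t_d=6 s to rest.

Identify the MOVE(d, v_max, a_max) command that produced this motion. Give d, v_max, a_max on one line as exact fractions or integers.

a_max = 9/6 = 3/2
d_a = ½·9·6 = 27; d_c = 9·3/2 = 27/2
d = 2·27 + 27/2 = 135/2
t_c = 3/2 > 0 → v_max = v_peak = 9

d=135/2 v_max=9 a_max=3/2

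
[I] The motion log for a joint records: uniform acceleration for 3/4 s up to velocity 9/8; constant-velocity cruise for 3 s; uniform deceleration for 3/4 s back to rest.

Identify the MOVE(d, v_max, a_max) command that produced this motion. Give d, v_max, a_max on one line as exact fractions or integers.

d=135/32 v_max=9/8 a_max=3/2

a_max = (9/8)/(3/4) = 3/2
d_a = ½·9/8·3/4 = 27/64; d_c = 9/8·3 = 27/8
d = 2·27/64 + 27/8 = 135/32
t_c = 3 > 0 ⇒ limit active, v_max = 9/8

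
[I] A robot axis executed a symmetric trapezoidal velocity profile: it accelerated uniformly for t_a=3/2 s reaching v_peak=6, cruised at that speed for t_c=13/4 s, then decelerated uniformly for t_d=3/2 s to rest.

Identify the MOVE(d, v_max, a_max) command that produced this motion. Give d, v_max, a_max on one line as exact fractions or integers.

a_max = 6/(3/2) = 4
d_a = ½·6·3/2 = 9/2; d_c = 6·13/4 = 39/2
d = 2·9/2 + 39/2 = 57/2
t_c = 13/4 > 0 so v_max = 6

d=57/2 v_max=6 a_max=4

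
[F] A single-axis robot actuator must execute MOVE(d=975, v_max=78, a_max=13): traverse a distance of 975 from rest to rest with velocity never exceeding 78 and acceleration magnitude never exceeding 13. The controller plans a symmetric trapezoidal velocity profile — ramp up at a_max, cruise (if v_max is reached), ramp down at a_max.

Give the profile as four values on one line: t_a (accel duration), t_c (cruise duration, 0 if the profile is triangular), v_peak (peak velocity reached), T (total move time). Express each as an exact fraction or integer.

t_a=6 t_c=13/2 v_peak=78 T=37/2

vₘ²/aₘ = 78²/13 = 468
975 ≥ 468 → trapezoidal
t_a = 78/13 = 6; v_peak = 78
d_cruise = 975 − 468 = 507; t_c = 507/78 = 13/2
T = 2·6 + 13/2 = 37/2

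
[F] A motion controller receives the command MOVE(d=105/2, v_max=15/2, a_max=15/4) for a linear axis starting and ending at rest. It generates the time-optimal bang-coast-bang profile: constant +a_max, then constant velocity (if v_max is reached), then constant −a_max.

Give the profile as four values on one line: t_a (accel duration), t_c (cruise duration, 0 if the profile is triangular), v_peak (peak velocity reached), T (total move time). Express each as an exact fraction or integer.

v_max²/a_max = (15/2)²/(15/4) = 15
105/2 ≥ 15 → trapezoidal
t_a = (15/2)/(15/4) = 2; v_peak = 15/2
d_cruise = 105/2 − 15 = 75/2; t_c = (75/2)/(15/2) = 5
T = 2·2 + 5 = 9

t_a=2 t_c=5 v_peak=15/2 T=9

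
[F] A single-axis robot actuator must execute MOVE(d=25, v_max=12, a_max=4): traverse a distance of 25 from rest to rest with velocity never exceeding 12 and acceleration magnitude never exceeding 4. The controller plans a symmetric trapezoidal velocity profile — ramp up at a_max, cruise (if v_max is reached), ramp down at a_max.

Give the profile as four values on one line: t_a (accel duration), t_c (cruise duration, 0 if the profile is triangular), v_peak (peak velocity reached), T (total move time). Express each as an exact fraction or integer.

t_a=5/2 t_c=0 v_peak=10 T=5

(v_max)²/a_max = 12²/4 = 36
25 < 36 ⇒ no cruise
v_peak = √(25·4) = √100 = 10
t_a = 10/4 = 5/2; t_c = 0
T = 2·5/2 = 5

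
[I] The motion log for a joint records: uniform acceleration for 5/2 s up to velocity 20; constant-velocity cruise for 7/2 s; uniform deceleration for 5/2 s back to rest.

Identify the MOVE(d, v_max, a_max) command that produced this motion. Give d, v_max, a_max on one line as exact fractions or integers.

d=120 v_max=20 a_max=8

a_max = 20/(5/2) = 8
d_a = ½·20·5/2 = 25; d_c = 20·7/2 = 70
d = 2·25 + 70 = 120
t_c = 7/2 > 0 → v_max = v_peak = 20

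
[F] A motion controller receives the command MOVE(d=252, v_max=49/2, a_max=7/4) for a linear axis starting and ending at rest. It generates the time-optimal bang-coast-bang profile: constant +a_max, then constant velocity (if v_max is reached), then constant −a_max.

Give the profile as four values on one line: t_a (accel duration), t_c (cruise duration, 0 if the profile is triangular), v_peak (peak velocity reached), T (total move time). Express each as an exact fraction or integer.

v_max²/a_max = (49/2)²/(7/4) = 343
252 < 343 → triangular
v_peak = √(252·7/4) = √441 = 21
t_a = 21/(7/4) = 12; t_c = 0
T = 2·12 = 24

t_a=12 t_c=0 v_peak=21 T=24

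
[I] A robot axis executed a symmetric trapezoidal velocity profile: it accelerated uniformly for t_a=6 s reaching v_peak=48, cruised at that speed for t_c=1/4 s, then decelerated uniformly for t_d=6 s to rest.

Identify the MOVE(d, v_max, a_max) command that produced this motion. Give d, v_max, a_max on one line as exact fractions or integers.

a_max = 48/6 = 8
d_a = ½·48·6 = 144; d_c = 48·1/4 = 12
d = 2·144 + 12 = 300
t_c = 1/4 > 0 ⇒ limit active, v_max = 48

d=300 v_max=48 a_max=8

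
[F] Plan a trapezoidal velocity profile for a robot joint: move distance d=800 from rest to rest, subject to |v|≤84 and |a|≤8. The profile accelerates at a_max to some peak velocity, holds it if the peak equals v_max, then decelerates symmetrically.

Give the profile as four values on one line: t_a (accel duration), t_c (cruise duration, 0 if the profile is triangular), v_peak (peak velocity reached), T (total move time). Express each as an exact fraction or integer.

t_a=10 t_c=0 v_peak=80 T=20

vₘ²/aₘ = 84²/8 = 882
800 < 882 so t_c = 0
v_peak = √(800·8) = √6400 = 80
t_a = 80/8 = 10; t_c = 0
T = 2·10 = 20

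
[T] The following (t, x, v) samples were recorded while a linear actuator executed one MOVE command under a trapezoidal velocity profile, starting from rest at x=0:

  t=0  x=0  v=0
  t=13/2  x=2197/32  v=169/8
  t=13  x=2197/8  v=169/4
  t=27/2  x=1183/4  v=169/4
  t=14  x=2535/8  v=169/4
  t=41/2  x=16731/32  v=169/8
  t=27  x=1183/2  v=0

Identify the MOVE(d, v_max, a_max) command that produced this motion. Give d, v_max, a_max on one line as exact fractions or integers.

final state: t=27, x=1183/2, v=0 → d = 1183/2
a_max = (169/8−0)/(13/2−0) = 13/4
max v = 169/4 over t∈[13,14] → v_max = 169/4
check: 169/4·(13+1) = 1183/2 ✓

d=1183/2 v_max=169/4 a_max=13/4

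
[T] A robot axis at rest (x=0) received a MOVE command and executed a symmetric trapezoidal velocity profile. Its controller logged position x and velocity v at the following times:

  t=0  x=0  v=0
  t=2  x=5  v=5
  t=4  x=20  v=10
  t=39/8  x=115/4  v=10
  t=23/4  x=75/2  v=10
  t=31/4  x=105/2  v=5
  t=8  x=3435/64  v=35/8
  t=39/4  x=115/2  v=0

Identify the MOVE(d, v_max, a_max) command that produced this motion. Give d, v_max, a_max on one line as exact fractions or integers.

final state: t=39/4, x=115/2, v=0 → d = 115/2
a_max = (5−0)/(2−0) = 5/2
max v = 10 over t∈[4,23/4] → v_max = 10
check: 10·(4+7/4) = 115/2 ✓

d=115/2 v_max=10 a_max=5/2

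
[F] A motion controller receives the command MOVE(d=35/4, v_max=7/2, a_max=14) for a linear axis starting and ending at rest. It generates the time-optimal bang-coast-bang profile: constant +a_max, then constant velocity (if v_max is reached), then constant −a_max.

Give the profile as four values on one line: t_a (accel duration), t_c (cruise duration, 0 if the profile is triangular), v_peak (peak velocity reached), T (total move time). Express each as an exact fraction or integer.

(v_max)²/a_max = (7/2)²/14 = 7/8
35/4 ≥ 7/8 ⇒ cruise phase
t_a = (7/2)/14 = 1/4; v_peak = 7/2
d_cruise = 35/4 − 7/8 = 63/8; t_c = (63/8)/(7/2) = 9/4
T = 2·1/4 + 9/4 = 11/4

t_a=1/4 t_c=9/4 v_peak=7/2 T=11/4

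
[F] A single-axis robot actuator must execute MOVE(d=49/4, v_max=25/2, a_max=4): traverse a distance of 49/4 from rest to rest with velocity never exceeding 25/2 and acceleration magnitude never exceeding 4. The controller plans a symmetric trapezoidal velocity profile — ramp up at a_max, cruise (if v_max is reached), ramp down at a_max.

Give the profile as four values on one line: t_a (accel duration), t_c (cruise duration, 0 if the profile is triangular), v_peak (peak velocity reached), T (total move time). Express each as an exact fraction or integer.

v_max²/a_max = (25/2)²/4 = 625/16
49/4 < 625/16 → triangular
v_peak = √(49/4·4) = √49 = 7
t_a = 7/4; t_c = 0
T = 2·7/4 = 7/2

t_a=7/4 t_c=0 v_peak=7 T=7/2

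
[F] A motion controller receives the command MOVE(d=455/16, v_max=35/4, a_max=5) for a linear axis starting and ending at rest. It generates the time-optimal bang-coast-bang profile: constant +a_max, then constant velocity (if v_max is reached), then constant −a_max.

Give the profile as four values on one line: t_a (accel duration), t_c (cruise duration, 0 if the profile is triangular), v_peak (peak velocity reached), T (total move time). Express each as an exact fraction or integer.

t_a=7/4 t_c=3/2 v_peak=35/4 T=5

vₘ²/aₘ = (35/4)²/5 = 245/16
455/16 ≥ 245/16 → trapezoidal
t_a = (35/4)/5 = 7/4; v_peak = 35/4
d_cruise = 455/16 − 245/16 = 105/8; t_c = (105/8)/(35/4) = 3/2
T = 2·7/4 + 3/2 = 5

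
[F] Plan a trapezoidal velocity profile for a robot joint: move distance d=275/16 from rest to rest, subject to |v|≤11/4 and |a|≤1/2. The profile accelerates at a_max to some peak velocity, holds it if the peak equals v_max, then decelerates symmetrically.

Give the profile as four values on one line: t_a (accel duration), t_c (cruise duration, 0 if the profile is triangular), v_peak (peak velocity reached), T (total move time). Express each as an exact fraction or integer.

t_a=11/2 t_c=3/4 v_peak=11/4 T=47/4

(v_max)²/a_max = (11/4)²/(1/2) = 121/8
275/16 ≥ 121/8 ⇒ cruise phase
t_a = (11/4)/(1/2) = 11/2; v_peak = 11/4
d_cruise = 275/16 − 121/8 = 33/16; t_c = (33/16)/(11/4) = 3/4
T = 2·11/2 + 3/4 = 47/4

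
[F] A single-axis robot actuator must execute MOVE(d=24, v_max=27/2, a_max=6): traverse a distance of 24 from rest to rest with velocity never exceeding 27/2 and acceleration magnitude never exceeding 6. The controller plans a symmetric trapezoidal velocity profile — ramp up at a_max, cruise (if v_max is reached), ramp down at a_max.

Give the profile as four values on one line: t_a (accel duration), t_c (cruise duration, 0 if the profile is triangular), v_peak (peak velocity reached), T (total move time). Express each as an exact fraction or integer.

(v_max)²/a_max = (27/2)²/6 = 243/8
24 < 243/8 → triangular
v_peak = √(24·6) = √144 = 12
t_a = 12/6 = 2; t_c = 0
T = 2·2 = 4

t_a=2 t_c=0 v_peak=12 T=4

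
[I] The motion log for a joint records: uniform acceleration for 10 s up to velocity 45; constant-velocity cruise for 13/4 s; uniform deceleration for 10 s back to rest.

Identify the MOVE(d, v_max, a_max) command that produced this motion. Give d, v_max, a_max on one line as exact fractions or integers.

d=2385/4 v_max=45 a_max=9/2

a_max = 45/10 = 9/2
d_a = ½·45·10 = 225; d_c = 45·13/4 = 585/4
d = 2·225 + 585/4 = 2385/4
t_c = 13/4 > 0 → v_max = v_peak = 45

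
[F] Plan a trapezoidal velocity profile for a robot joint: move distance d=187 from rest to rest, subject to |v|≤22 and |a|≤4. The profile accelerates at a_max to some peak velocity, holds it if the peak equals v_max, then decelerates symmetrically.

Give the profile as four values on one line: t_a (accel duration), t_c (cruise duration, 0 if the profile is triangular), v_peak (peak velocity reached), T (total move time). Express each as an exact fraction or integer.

t_a=11/2 t_c=3 v_peak=22 T=14

v_max²/a_max = 22²/4 = 121
187 ≥ 121 so v_max reached
t_a = 22/4 = 11/2; v_peak = 22
d_cruise = 187 − 121 = 66; t_c = 66/22 = 3
T = 2·11/2 + 3 = 14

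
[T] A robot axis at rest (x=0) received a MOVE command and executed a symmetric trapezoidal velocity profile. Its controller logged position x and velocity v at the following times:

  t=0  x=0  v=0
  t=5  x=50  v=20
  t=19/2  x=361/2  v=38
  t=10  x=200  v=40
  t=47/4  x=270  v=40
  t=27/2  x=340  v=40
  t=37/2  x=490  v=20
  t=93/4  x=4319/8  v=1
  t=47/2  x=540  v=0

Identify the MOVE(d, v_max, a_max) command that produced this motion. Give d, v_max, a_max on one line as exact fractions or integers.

d=540 v_max=40 a_max=4

final state: t=47/2, x=540, v=0 → d = 540
a_max = (20−0)/(5−0) = 4
max v = 40 over t∈[10,27/2] → v_max = 40
check: 40·(10+7/2) = 540 ✓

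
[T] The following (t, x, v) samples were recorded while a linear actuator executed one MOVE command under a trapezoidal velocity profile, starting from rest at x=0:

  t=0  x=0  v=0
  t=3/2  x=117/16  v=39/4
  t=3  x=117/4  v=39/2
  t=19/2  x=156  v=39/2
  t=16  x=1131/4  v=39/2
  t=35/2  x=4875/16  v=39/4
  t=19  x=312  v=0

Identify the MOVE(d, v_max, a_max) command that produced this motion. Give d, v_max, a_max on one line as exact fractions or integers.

d=312 v_max=39/2 a_max=13/2

final state: t=19, x=312, v=0 → d = 312
a_max = (39/4−0)/(3/2−0) = 13/2
max v = 39/2 over t∈[3,16] → v_max = 39/2
check: 39/2·(3+13) = 312 ✓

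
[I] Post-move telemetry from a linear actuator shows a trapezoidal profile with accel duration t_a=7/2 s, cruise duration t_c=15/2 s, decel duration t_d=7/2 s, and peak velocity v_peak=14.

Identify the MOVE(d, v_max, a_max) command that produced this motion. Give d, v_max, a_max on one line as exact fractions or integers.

d=154 v_max=14 a_max=4

a_max = 14/(7/2) = 4
d_a = ½·14·7/2 = 49/2; d_c = 14·15/2 = 105
d = 2·49/2 + 105 = 154
t_c = 15/2 > 0 so v_max = 14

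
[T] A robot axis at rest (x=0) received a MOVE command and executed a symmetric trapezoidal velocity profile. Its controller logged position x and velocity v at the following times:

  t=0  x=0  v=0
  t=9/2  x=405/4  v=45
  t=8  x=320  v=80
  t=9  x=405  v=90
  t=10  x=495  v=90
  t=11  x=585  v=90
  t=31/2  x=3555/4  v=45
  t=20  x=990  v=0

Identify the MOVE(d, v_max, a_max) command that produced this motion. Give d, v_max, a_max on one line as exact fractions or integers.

final state: t=20, x=990, v=0 → d = 990
a_max = (45−0)/(9/2−0) = 10
max v = 90 over t∈[9,11] → v_max = 90
check: 90·(9+2) = 990 ✓

d=990 v_max=90 a_max=10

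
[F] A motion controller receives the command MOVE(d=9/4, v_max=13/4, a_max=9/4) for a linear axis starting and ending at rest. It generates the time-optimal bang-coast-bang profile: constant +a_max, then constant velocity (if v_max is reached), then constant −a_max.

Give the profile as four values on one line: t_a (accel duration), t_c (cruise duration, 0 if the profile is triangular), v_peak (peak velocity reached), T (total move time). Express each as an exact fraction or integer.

t_a=1 t_c=0 v_peak=9/4 T=2

v_max²/a_max = (13/4)²/(9/4) = 169/36
9/4 < 169/36 ⇒ no cruise
v_peak = √(9/4·9/4) = √(81/16) = 9/4
t_a = (9/4)/(9/4) = 1; t_c = 0
T = 2·1 = 2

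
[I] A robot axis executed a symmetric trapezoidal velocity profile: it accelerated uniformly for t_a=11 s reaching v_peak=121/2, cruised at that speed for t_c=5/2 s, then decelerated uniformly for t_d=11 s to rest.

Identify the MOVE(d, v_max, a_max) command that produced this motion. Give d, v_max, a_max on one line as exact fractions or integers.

a_max = (121/2)/11 = 11/2
d_a = ½·121/2·11 = 1331/4; d_c = 121/2·5/2 = 605/4
d = 2·1331/4 + 605/4 = 3267/4
t_c = 5/2 > 0 ⇒ limit active, v_max = 121/2

d=3267/4 v_max=121/2 a_max=11/2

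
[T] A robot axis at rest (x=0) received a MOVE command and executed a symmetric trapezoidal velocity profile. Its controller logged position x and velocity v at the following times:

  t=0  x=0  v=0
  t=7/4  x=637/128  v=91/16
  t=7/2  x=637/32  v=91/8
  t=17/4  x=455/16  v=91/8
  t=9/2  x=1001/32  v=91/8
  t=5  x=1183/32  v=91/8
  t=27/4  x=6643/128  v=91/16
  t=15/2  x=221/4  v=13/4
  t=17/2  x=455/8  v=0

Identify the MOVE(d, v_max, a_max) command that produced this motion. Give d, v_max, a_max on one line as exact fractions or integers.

d=455/8 v_max=91/8 a_max=13/4

final state: t=17/2, x=455/8, v=0 → d = 455/8
a_max = (91/16−0)/(7/4−0) = 13/4
max v = 91/8 over t∈[7/2,5] → v_max = 91/8
check: 91/8·(7/2+3/2) = 455/8 ✓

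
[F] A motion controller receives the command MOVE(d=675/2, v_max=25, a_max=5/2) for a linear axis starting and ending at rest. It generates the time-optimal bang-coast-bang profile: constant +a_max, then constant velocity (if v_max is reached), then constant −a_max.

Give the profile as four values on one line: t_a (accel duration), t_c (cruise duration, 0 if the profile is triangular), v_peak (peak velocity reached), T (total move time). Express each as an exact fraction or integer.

vₘ²/aₘ = 25²/(5/2) = 250
675/2 ≥ 250 → trapezoidal
t_a = 25/(5/2) = 10; v_peak = 25
d_cruise = 675/2 − 250 = 175/2; t_c = (175/2)/25 = 7/2
T = 2·10 + 7/2 = 47/2

t_a=10 t_c=7/2 v_peak=25 T=47/2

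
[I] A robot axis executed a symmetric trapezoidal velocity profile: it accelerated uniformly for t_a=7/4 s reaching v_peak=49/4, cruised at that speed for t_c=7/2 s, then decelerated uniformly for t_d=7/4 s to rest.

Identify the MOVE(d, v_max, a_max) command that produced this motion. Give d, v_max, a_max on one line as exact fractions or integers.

d=1029/16 v_max=49/4 a_max=7

a_max = (49/4)/(7/4) = 7
d_a = ½·49/4·7/4 = 343/32; d_c = 49/4·7/2 = 343/8
d = 2·343/32 + 343/8 = 1029/16
t_c = 7/2 > 0 ⇒ limit active, v_max = 49/4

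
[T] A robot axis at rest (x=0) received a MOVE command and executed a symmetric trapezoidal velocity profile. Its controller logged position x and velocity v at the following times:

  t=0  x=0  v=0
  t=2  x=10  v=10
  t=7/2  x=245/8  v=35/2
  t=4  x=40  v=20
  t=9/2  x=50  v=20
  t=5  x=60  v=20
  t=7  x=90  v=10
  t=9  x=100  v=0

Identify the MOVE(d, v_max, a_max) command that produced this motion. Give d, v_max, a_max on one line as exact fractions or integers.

final state: t=9, x=100, v=0 → d = 100
a_max = (10−0)/(2−0) = 5
max v = 20 over t∈[4,5] → v_max = 20
check: 20·(4+1) = 100 ✓

d=100 v_max=20 a_max=5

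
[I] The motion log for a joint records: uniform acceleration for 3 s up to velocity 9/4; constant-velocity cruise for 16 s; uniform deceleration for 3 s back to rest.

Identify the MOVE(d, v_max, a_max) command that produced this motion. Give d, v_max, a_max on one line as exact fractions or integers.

a_max = (9/4)/3 = 3/4
d_a = ½·9/4·3 = 27/8; d_c = 9/4·16 = 36
d = 2·27/8 + 36 = 171/4
t_c = 16 > 0 → v_max = v_peak = 9/4

d=171/4 v_max=9/4 a_max=3/4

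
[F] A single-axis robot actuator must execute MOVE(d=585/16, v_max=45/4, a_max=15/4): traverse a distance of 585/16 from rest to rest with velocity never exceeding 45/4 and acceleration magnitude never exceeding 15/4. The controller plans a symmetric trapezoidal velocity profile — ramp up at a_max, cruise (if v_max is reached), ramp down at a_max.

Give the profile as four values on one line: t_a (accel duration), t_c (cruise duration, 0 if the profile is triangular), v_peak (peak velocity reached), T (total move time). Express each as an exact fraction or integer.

v_max²/a_max = (45/4)²/(15/4) = 135/4
585/16 ≥ 135/4 so v_max reached
t_a = (45/4)/(15/4) = 3; v_peak = 45/4
d_cruise = 585/16 − 135/4 = 45/16; t_c = (45/16)/(45/4) = 1/4
T = 2·3 + 1/4 = 25/4

t_a=3 t_c=1/4 v_peak=45/4 T=25/4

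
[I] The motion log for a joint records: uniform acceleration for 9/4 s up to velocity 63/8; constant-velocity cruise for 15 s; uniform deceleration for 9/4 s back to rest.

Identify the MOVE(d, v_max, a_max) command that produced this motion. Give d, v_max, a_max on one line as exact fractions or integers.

d=4347/32 v_max=63/8 a_max=7/2

a_max = (63/8)/(9/4) = 7/2
d_a = ½·63/8·9/4 = 567/64; d_c = 63/8·15 = 945/8
d = 2·567/64 + 945/8 = 4347/32
t_c = 15 > 0 → v_max = v_peak = 63/8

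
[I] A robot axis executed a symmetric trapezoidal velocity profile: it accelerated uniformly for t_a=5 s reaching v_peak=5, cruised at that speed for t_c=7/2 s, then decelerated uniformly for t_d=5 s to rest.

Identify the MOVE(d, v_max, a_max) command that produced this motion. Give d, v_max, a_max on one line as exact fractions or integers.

d=85/2 v_max=5 a_max=1

a_max = 5/5 = 1
d_a = ½·5·5 = 25/2; d_c = 5·7/2 = 35/2
d = 2·25/2 + 35/2 = 85/2
t_c = 7/2 > 0 ⇒ limit active, v_max = 5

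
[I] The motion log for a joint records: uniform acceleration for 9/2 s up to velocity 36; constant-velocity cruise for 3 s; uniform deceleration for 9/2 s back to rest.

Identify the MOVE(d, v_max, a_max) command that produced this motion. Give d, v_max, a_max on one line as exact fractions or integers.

a_max = 36/(9/2) = 8
d_a = ½·36·9/2 = 81; d_c = 36·3 = 108
d = 2·81 + 108 = 270
t_c = 3 > 0 ⇒ limit active, v_max = 36

d=270 v_max=36 a_max=8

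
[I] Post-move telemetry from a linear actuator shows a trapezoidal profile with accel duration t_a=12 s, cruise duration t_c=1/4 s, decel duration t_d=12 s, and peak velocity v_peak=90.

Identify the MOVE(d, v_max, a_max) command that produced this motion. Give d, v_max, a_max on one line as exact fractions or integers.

a_max = 90/12 = 15/2
d_a = ½·90·12 = 540; d_c = 90·1/4 = 45/2
d = 2·540 + 45/2 = 2205/2
t_c = 1/4 > 0 ⇒ limit active, v_max = 90

d=2205/2 v_max=90 a_max=15/2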